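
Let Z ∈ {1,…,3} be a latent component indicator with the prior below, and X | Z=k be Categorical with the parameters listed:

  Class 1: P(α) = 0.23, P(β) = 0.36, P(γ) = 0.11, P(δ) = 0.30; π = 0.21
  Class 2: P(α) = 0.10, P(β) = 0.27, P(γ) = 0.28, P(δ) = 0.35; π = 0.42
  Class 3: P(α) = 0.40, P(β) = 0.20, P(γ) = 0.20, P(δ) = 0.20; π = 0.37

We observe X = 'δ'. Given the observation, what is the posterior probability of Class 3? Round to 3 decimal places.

By Bayes' theorem, P(k | x) = P(Z=k) f_k(x) / Σ_j P(Z=j) f_j(x).
Evaluate each component's likelihood at the observed value:
  f_1 = P(δ | comp) = 0.30
  f_2 = P(δ | comp) = 0.35
  f_3 = P(δ | comp) = 0.20
Unnormalised posteriors:
  P(Z=1)·f_1 = 0.21 × 0.3 = 0.063
  P(Z=2)·f_2 = 0.42 × 0.35 = 0.147
  P(Z=3)·f_3 = 0.37 × 0.2 = 0.074
Denominator: 0.063 + 0.147 + 0.074 = 0.284
So the posterior for Class 3 is 0.074 / 0.284 ≈ 0.261.

0.261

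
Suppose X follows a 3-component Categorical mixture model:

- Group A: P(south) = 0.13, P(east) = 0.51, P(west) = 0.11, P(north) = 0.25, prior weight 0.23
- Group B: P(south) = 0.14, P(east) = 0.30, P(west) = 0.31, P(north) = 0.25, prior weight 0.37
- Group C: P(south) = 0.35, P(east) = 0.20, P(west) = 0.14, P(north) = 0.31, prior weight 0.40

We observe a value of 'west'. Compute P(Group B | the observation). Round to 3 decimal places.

By Bayes' theorem, P(k | x) = w_k f_k(x) / Σ_j w_j f_j(x).
Categorical probabilities:
  p_A = P(west | comp) = 0.11
  p_B = P(west | comp) = 0.31
  p_C = P(west | comp) = 0.14
Unnormalised posteriors:
  w_A·p_A = 0.23 × 0.11 = 0.0253
  w_B·p_B = 0.37 × 0.31 = 0.1147
  w_C·p_C = 0.40 × 0.14 = 0.056
Evidence: 0.0253 + 0.1147 + 0.056 = 0.196
Responsibility of Group B: 0.1147 / 0.196 ≈ 0.585

0.585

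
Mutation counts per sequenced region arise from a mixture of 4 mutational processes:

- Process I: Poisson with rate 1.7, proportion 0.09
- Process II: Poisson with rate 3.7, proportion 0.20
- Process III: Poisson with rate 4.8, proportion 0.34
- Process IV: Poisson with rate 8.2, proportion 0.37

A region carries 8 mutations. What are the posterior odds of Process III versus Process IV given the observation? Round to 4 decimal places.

Posterior odds = (π_i f_i(x)) / (π_j f_j(x)); the normalising sum cancels.
Component likelihoods at x = 8 mutations:
  L_I = e^(−1.7)·1.7^8/8! = 0.000316061
  L_II = e^(−3.7)·3.7^8/8! = 0.0215379
  L_III = e^(−4.8)·4.8^8/8! = 0.057517
  L_IV = e^(−8.2)·8.2^8/8! = 0.139244
Odds = (0.34/0.37) × (0.057517/0.139244) = 0.918919 × 0.413067 ≈ 0.3796

0.3796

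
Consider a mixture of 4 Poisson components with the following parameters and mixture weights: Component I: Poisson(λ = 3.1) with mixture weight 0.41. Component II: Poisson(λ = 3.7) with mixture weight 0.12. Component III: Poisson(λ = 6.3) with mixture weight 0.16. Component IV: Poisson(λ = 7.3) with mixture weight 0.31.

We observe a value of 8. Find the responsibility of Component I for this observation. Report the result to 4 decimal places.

Apply Bayes' rule: the posterior for each component is proportional to its prior times its likelihood at x.
Component likelihoods at x = 8:
  p_I = e^(−3.1)·3.1^8/8! = 0.00952928
  p_II = e^(−3.7)·3.7^8/8! = 0.0215379
  p_III = e^(−6.3)·6.3^8/8! = 0.113018
  p_IV = e^(−7.3)·7.3^8/8! = 0.135118
Weight by the priors:
  P(Z=I)·p_I = 0.41 × 0.00952928 = 0.00390701
  P(Z=II)·p_II = 0.12 × 0.0215379 = 0.00258455
  P(Z=III)·p_III = 0.16 × 0.113018 = 0.0180829
  P(Z=IV)·p_IV = 0.31 × 0.135118 = 0.0418865
Sum: 0.00390701 + 0.00258455 + 0.0180829 + 0.0418865 = 0.066461
Responsibility of Component I: 0.00390701 / 0.066461 ≈ 0.0588

0.0588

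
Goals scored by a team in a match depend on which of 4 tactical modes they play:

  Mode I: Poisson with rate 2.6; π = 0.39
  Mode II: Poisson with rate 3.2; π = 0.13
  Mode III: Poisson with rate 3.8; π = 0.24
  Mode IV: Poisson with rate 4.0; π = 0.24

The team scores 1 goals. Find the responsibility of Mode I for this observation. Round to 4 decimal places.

P(component k | x) = π_k·f_k(x) / marginal(x), where marginal(x) = Σ_j π_j·f_j(x).
Evaluate each component's likelihood at the observed value:
  L_I = e^(−2.6)·2.6^1/1! = 0.193111
  L_II = e^(−3.2)·3.2^1/1! = 0.130439
  L_III = e^(−3.8)·3.8^1/1! = 0.0850089
  L_IV = e^(−4.0)·4.0^1/1! = 0.0732626
Prior × likelihood for each component:
  π_I·L_I = 0.39 × 0.193111 = 0.0753134
  π_II·L_II = 0.13 × 0.130439 = 0.0169571
  π_III·L_III = 0.24 × 0.0850089 = 0.0204021
  π_IV·L_IV = 0.24 × 0.0732626 = 0.017583
Sum: 0.0753134 + 0.0169571 + 0.0204021 + 0.017583 = 0.130256
So the posterior for Mode I is 0.0753134 / 0.130256 ≈ 0.5782.

0.5782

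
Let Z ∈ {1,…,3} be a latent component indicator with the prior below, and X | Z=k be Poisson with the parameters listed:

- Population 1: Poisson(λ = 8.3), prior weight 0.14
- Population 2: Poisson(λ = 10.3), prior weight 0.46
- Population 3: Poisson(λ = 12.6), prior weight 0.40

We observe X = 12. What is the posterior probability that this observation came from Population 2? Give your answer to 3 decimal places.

By Bayes' theorem, P(k | x) = π_k f_k(x) / Σ_j π_j f_j(x).
Poisson probabilities:
  f_1 = e^(−8.3)·8.3^12/12! = 0.0554569
  f_2 = e^(−10.3)·10.3^12/12! = 0.10011
  f_3 = e^(−12.6)·12.6^12/12! = 0.11272
Multiply by the mixture weights:
  π_1·f_1 = 0.14 × 0.0554569 = 0.00776397
  π_2·f_2 = 0.46 × 0.10011 = 0.0460505
  π_3·f_3 = 0.40 × 0.11272 = 0.0450878
Denominator: 0.00776397 + 0.0460505 + 0.0450878 = 0.0989023
Responsibility of Population 2: 0.0460505 / 0.0989023 ≈ 0.466

0.466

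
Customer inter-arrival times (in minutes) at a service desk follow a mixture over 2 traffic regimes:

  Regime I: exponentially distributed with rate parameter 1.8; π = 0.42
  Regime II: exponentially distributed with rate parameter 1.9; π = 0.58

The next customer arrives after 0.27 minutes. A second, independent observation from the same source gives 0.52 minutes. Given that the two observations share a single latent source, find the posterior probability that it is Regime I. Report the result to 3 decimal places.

0.413

Apply Bayes' rule: the posterior for each component is proportional to its prior times its likelihood at x.
Since both observations come from the same component, the likelihood for component k is f_k(x₁)·f_k(x₂).
  L_I = [1.10715] × [0.705948] = 0.781589
  L_II = [1.13752] × [0.707409] = 0.804695
Prior × likelihood for each component:
  π_I·L_I = 0.42 × 0.781589 = 0.328267
  π_II·L_II = 0.58 × 0.804695 = 0.466723
Evidence: 0.328267 + 0.466723 = 0.79499
P(Regime I | x₁,x₂) = 0.328267 / 0.79499 ≈ 0.413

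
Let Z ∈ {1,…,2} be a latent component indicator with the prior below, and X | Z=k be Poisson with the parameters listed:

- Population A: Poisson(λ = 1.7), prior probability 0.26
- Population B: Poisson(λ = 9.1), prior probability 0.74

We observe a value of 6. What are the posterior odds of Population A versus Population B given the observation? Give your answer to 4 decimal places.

Since P(k|x) ∝ w_k f_k(x), the posterior odds are w_i f_i(x) / (w_j f_j(x)).
Evaluate each component's likelihood at the observed value:
  L_A = e^(−1.7)·1.7^6/6! = 0.00612436
  L_B = e^(−9.1)·9.1^6/6! = 0.0880716
Odds = (0.26/0.74) × (0.00612436/0.0880716) = 0.351351 × 0.0695383 ≈ 0.0244

0.0244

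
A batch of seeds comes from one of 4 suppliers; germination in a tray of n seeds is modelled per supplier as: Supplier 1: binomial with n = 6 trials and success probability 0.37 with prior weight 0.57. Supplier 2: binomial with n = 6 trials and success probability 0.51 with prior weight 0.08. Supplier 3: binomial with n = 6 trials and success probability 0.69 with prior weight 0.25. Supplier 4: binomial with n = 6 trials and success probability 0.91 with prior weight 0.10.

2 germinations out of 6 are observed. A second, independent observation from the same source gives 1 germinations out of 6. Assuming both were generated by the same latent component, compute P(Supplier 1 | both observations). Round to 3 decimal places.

By Bayes' theorem, P(k | x) = P(Z=k) f_k(x) / Σ_j P(Z=j) f_j(x).
Since both observations come from the same component, the likelihood for component k is f_k(x₁)·f_k(x₂).
  f_1 = [0.323487] × [0.220321] = 0.071271
  f_2 = [0.224914] × [0.0864374] = 0.019441
  f_3 = [0.0659533] × [0.0118525] = 0.000781709
  f_4 = [0.000814975] × [3.22408e-05] = 2.62754e-08
Multiply by the mixture weights:
  P(Z=1)·f_1 = 0.57 × 0.071271 = 0.0406244
  P(Z=2)·f_2 = 0.08 × 0.019441 = 0.00155528
  P(Z=3)·f_3 = 0.25 × 0.000781709 = 0.000195427
  P(Z=4)·f_4 = 0.10 × 2.62754e-08 = 2.62754e-09
Marginal: 0.0406244 + 0.00155528 + 0.000195427 + 2.62754e-09 = 0.0423752
So the posterior for Supplier 1 is 0.0406244 / 0.0423752 ≈ 0.959.

0.959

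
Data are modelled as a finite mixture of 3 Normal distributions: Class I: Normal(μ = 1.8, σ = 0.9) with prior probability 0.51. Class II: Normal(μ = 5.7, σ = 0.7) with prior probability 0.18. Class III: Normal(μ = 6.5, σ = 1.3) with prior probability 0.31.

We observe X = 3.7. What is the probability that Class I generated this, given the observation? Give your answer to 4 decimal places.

0.6872

By Bayes' theorem, P(k | x) = π_k f_k(x) / Σ_j π_j f_j(x).
Normal densities:
  p_I = (1/(0.9·√(2π)))·exp(−(3.7−1.8)²/(2·0.9²)) = 0.443269·exp(-2.22840) = 0.0477406
  p_II = (1/(0.7·√(2π)))·exp(−(3.7−5.7)²/(2·0.7²)) = 0.569918·exp(-4.08163) = 0.00962014
  p_III = (1/(1.3·√(2π)))·exp(−(3.7−6.5)²/(2·1.3²)) = 0.306879·exp(-2.31953) = 0.0301723
Unnormalised posteriors:
  π_I·p_I = 0.51 × 0.0477406 = 0.0243477
  π_II·p_II = 0.18 × 0.00962014 = 0.00173163
  π_III·p_III = 0.31 × 0.0301723 = 0.00935343
Normaliser: 0.0243477 + 0.00173163 + 0.00935343 = 0.0354328
Responsibility of Class I: 0.0243477 / 0.0354328 ≈ 0.6872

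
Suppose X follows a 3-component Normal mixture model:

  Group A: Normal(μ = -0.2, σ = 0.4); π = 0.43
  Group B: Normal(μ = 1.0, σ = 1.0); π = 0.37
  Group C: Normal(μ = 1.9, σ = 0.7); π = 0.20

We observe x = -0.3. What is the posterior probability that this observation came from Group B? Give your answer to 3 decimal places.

0.132

P(component k | x) = w_k·f_k(x) / marginal(x), where marginal(x) = Σ_j w_j·f_j(x).
Evaluate each component's likelihood at the observed value:
  L_A = (1/(0.4·√(2π)))·exp(−(-0.3−-0.2)²/(2·0.4²)) = 0.997356·exp(-0.03125) = 0.96667
  L_B = (1/(1.0·√(2π)))·exp(−(-0.3−1.0)²/(2·1.0²)) = 0.398942·exp(-0.84500) = 0.171369
  L_C = (1/(0.7·√(2π)))·exp(−(-0.3−1.9)²/(2·0.7²)) = 0.569918·exp(-4.93878) = 0.00408253
Multiply by the mixture weights:
  w_A·L_A = 0.43 × 0.96667 = 0.415668
  w_B·L_B = 0.37 × 0.171369 = 0.0634064
  w_C·L_C = 0.20 × 0.00408253 = 0.000816505
Denominator: 0.415668 + 0.0634064 + 0.000816505 = 0.479891
P(Group B | data) ≈ 0.132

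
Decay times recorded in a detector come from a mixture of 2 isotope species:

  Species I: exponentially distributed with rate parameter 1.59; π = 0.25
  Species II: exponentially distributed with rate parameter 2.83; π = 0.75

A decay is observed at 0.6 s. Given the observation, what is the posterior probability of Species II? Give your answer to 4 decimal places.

The responsibility of component k is P(Z=k) f_k(x) divided by Σ_j P(Z=j) f_j(x).
Component likelihoods at x = 0.6 s:
  f_I = 0.612463
  f_II = 0.518029
Multiply by the mixture weights:
  P(Z=I)·f_I = 0.25 × 0.612463 = 0.153116
  P(Z=II)·f_II = 0.75 × 0.518029 = 0.388522
Sum: 0.153116 + 0.388522 = 0.541638
P(Species II | data) ≈ 0.7173

0.7173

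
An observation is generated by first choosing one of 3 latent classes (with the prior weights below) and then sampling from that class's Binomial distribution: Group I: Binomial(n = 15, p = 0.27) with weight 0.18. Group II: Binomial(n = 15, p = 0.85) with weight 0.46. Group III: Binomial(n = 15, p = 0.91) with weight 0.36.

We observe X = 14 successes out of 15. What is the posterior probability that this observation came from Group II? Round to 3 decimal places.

Apply Bayes' rule: the posterior for each component is proportional to its prior times its likelihood at x.
Component likelihoods at x = 14 successes out of 15:
  f_I = C(15,14)·0.27^14·0.73^1 = 15·1.09419e-08·0.73 = 1.19814e-07
  f_II = C(15,14)·0.85^14·0.15^1 = 15·0.10277·0.15 = 0.231232
  f_III = C(15,14)·0.91^14·0.09^1 = 15·0.267042·0.09 = 0.360507
Multiply by the mixture weights:
  P(Z=I)·f_I = 0.18 × 1.19814e-07 = 2.15665e-08
  P(Z=II)·f_II = 0.46 × 0.231232 = 0.106367
  P(Z=III)·f_III = 0.36 × 0.360507 = 0.129782
Evidence: 2.15665e-08 + 0.106367 + 0.129782 = 0.236149
Responsibility of Group II: 0.106367 / 0.236149 ≈ 0.450

0.450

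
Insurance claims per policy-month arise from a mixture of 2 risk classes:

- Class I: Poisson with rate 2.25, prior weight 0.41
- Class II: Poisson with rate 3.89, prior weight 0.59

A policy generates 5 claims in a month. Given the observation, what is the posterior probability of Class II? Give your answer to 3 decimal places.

Posterior ∝ prior × likelihood, so P(k | x) ∝ P(Z=k) f_k(x); normalise over all components.
Evaluate each component's likelihood at the observed value:
  L_I = 0.0506488
  L_II = 0.151761
Weight by the priors:
  P(Z=I)·L_I = 0.41 × 0.0506488 = 0.020766
  P(Z=II)·L_II = 0.59 × 0.151761 = 0.0895392
Evidence: 0.020766 + 0.0895392 = 0.110305
So the posterior for Class II is 0.0895392 / 0.110305 ≈ 0.812.

0.812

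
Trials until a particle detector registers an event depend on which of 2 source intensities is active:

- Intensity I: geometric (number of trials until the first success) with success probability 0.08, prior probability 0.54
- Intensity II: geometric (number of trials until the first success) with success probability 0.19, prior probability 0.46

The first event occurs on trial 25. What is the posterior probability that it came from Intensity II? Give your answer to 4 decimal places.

0.0869

Apply Bayes' rule: the posterior for each component is proportional to its prior times its likelihood at x.
Component likelihoods at x = 25:
  L_I = 0.08·(1−0.08)^24 = 0.08·0.135179 = 0.0108143
  L_II = 0.19·(1−0.19)^24 = 0.19·0.00636269 = 0.00120891
Unnormalised posteriors:
  π_I·L_I = 0.54 × 0.0108143 = 0.00583971
  π_II·L_II = 0.46 × 0.00120891 = 0.000556099
Normaliser: 0.00583971 + 0.000556099 = 0.00639581
P(Intensity II | data) ≈ 0.0869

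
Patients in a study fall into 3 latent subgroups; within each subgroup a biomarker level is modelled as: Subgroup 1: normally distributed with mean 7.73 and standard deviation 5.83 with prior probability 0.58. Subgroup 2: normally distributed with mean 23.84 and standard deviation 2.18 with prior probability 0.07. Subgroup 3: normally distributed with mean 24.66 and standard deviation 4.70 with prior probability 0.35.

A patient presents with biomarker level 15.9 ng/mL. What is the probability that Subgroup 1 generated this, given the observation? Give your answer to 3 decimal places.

0.739

The responsibility of component k is w_k f_k(x) divided by Σ_j w_j f_j(x).
Evaluate each component's likelihood at the observed value:
  p_1 = (1/(5.83·√(2π)))·exp(−(15.9−7.73)²/(2·5.83²)) = 0.068429·exp(-0.98192) = 0.0256329
  p_2 = (1/(2.18·√(2π)))·exp(−(15.9−23.84)²/(2·2.18²)) = 0.183001·exp(-6.63282) = 0.000240912
  p_3 = (1/(4.70·√(2π)))·exp(−(15.9−24.66)²/(2·4.70²)) = 0.084881·exp(-1.73693) = 0.0149442
Unnormalised posteriors:
  w_1·p_1 = 0.58 × 0.0256329 = 0.0148671
  w_2·p_2 = 0.07 × 0.000240912 = 1.68638e-05
  w_3·p_3 = 0.35 × 0.0149442 = 0.00523047
Marginal: 0.0148671 + 1.68638e-05 + 0.00523047 = 0.0201144
P(Subgroup 1 | the observation) ≈ 0.739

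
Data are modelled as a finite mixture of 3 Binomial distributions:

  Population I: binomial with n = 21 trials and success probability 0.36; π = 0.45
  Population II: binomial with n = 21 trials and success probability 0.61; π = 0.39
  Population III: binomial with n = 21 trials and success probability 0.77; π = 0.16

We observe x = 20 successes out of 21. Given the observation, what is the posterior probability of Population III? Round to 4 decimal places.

0.9623

Posterior ∝ prior × likelihood, so P(k | x) ∝ π_k f_k(x); normalise over all components.
Binomial probabilities:
  L_I = 1.79659e-08
  L_II = 0.000416755
  L_III = 0.0259276
Unnormalised posteriors:
  π_I·L_I = 0.45 × 1.79659e-08 = 8.08466e-09
  π_II·L_II = 0.39 × 0.000416755 = 0.000162534
  π_III·L_III = 0.16 × 0.0259276 = 0.00414841
Marginal: 8.08466e-09 + 0.000162534 + 0.00414841 = 0.00431095
Responsibility of Population III: 0.00414841 / 0.00431095 ≈ 0.9623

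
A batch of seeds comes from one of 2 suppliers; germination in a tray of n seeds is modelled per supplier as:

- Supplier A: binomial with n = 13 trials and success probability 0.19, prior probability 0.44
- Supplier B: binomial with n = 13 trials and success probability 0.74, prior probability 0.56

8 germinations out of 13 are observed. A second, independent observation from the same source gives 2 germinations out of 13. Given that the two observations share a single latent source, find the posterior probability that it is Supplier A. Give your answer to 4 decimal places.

0.9872

By Bayes' theorem, P(k | x) = w_k f_k(x) / Σ_j w_j f_j(x).
Since both observations come from the same component, the likelihood for component k is f_k(x₁)·f_k(x₂).
  f_A = [C(13,8)·0.19^8·0.81^5 = 1287·1.69836e-06·0.348678 = 0.000762136] × [0.277292] = 0.000211334
  f_B = [C(13,8)·0.74^8·0.26^5 = 1287·0.0899195·0.00118814 = 0.137499] × [1.56771e-05] = 2.15558e-06
Multiply by the mixture weights:
  w_A·f_A = 0.44 × 0.000211334 = 9.2987e-05
  w_B·f_B = 0.56 × 2.15558e-06 = 1.20712e-06
Marginal: 9.2987e-05 + 1.20712e-06 = 9.41941e-05
Responsibility of Supplier A: 9.2987e-05 / 9.41941e-05 ≈ 0.9872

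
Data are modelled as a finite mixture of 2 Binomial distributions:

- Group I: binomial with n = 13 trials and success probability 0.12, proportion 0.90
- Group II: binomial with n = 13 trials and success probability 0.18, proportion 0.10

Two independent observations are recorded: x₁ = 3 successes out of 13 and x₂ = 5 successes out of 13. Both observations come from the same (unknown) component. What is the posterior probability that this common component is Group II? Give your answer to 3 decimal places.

0.444

Posterior ∝ prior × likelihood, so P(k | x) ∝ w_k f_k(x); normalise over all components.
Since both observations come from the same component, the likelihood for component k is f_k(x₁)·f_k(x₂).
  L_I = [0.137637] × [0.0115172] = 0.00158519
  L_II = [0.229257] × [0.0497109] = 0.0113966
Prior × likelihood for each component:
  w_I·L_I = 0.90 × 0.00158519 = 0.00142668
  w_II·L_II = 0.10 × 0.0113966 = 0.00113966
Marginal: 0.00142668 + 0.00113966 = 0.00256633
So the posterior for Group II is 0.00113966 / 0.00256633 ≈ 0.444.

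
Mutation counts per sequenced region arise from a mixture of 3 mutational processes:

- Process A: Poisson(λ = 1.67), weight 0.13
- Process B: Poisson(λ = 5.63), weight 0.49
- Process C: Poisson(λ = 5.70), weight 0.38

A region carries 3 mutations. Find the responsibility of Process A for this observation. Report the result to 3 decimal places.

0.172

By Bayes' theorem, P(k | x) = π_k f_k(x) / Σ_j π_j f_j(x).
Component likelihoods at x = 3 mutations:
  L_A = 0.146126
  L_B = 0.106732
  L_C = 0.103275
Multiply by the mixture weights:
  π_A·L_A = 0.13 × 0.146126 = 0.0189963
  π_B·L_B = 0.49 × 0.106732 = 0.0522988
  π_C·L_C = 0.38 × 0.103275 = 0.0392445
Normaliser: 0.0189963 + 0.0522988 + 0.0392445 = 0.11054
P(Process A | the observation) = 0.0189963 / 0.11054 ≈ 0.172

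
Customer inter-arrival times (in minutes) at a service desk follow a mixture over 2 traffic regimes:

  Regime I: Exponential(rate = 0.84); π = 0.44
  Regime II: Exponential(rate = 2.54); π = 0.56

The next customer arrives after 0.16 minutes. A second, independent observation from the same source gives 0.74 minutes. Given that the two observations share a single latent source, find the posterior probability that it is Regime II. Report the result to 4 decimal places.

0.7159

Posterior ∝ prior × likelihood, so P(k | x) ∝ π_k f_k(x); normalise over all components.
Since both observations come from the same component, the likelihood for component k is f_k(x₁)·f_k(x₂).
  L_I = [0.84·e^(−0.84·0.16) = 0.84·e^(−0.1344) = 0.734362] × [0.451151] = 0.331308
  L_II = [2.54·e^(−2.54·0.16) = 2.54·e^(−0.4064) = 1.69175] × [0.387734] = 0.655949
Multiply by the mixture weights:
  π_I·L_I = 0.44 × 0.331308 = 0.145776
  π_II·L_II = 0.56 × 0.655949 = 0.367332
Denominator: 0.145776 + 0.367332 = 0.513107
P(Regime II | x₁, x₂) = 0.367332 / 0.513107 ≈ 0.7159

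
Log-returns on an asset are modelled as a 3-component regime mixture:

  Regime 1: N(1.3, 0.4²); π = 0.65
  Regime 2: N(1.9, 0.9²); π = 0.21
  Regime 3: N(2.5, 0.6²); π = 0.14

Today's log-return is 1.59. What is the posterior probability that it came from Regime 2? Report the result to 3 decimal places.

Posterior ∝ prior × likelihood, so P(k | x) ∝ π_k f_k(x); normalise over all components.
Normal densities:
  L_1 = (1/(0.4·√(2π)))·exp(−(1.59−1.3)²/(2·0.4²)) = 0.997356·exp(-0.26281) = 0.766853
  L_2 = (1/(0.9·√(2π)))·exp(−(1.59−1.9)²/(2·0.9²)) = 0.443269·exp(-0.05932) = 0.417739
  L_3 = (1/(0.6·√(2π)))·exp(−(1.59−2.5)²/(2·0.6²)) = 0.664904·exp(-1.15014) = 0.210504
Unnormalised posteriors:
  π_1·L_1 = 0.65 × 0.766853 = 0.498454
  π_2·L_2 = 0.21 × 0.417739 = 0.0877251
  π_3·L_3 = 0.14 × 0.210504 = 0.0294705
Marginal: 0.498454 + 0.0877251 + 0.0294705 = 0.61565
P(Regime 2 | 1.59) = 0.0877251 / 0.61565 ≈ 0.142

0.142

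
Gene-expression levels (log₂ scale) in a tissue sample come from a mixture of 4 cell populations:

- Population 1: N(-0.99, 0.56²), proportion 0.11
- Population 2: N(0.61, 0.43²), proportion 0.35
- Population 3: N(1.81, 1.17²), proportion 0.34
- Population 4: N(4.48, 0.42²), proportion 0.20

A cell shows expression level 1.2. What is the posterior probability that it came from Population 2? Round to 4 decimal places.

0.5558

Apply Bayes' rule: the posterior for each component is proportional to its prior times its likelihood at x.
Normal densities:
  p_1 = (1/(0.56·√(2π)))·exp(−(1.2−-0.99)²/(2·0.56²)) = 0.712397·exp(-7.64684) = 0.000340205
  p_2 = (1/(0.43·√(2π)))·exp(−(1.2−0.61)²/(2·0.43²)) = 0.927773·exp(-0.94132) = 0.361936
  p_3 = (1/(1.17·√(2π)))·exp(−(1.2−1.81)²/(2·1.17²)) = 0.340976·exp(-0.13591) = 0.297645
  p_4 = (1/(0.42·√(2π)))·exp(−(1.2−4.48)²/(2·0.42²)) = 0.949863·exp(-30.49433) = 5.42177e-14
Unnormalised posteriors:
  w_1·p_1 = 0.11 × 0.000340205 = 3.74225e-05
  w_2·p_2 = 0.35 × 0.361936 = 0.126678
  w_3·p_3 = 0.34 × 0.297645 = 0.101199
  w_4·p_4 = 0.20 × 5.42177e-14 = 1.08435e-14
Evidence: 3.74225e-05 + 0.126678 + 0.101199 + 1.08435e-14 = 0.227914
P(Population 2 | data) ≈ 0.5558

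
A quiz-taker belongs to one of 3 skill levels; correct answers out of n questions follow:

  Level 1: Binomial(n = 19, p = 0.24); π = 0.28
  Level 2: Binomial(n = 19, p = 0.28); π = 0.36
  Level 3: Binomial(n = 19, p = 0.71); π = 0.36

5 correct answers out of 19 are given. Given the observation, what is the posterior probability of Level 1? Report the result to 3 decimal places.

Apply Bayes' rule: the posterior for each component is proportional to its prior times its likelihood at x.
Evaluate each component's likelihood at the observed value:
  f_1 = 0.198587
  f_2 = 0.201349
  f_3 = 6.24265e-05
Multiply by the mixture weights:
  π_1·f_1 = 0.28 × 0.198587 = 0.0556045
  π_2·f_2 = 0.36 × 0.201349 = 0.0724857
  π_3·f_3 = 0.36 × 6.24265e-05 = 2.24735e-05
Normaliser: 0.0556045 + 0.0724857 + 2.24735e-05 = 0.128113
P(Level 1 | 5 correct answers out of 19) = 0.0556045 / 0.128113 ≈ 0.434

0.434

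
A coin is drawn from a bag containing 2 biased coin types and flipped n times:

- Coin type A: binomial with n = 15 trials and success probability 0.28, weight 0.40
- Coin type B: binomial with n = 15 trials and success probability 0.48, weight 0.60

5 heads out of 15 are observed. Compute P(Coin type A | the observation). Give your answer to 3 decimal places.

The responsibility of component k is P(Z=k) f_k(x) divided by Σ_j P(Z=j) f_j(x).
Component likelihoods at x = 5 heads out of 15:
  f_A = C(15,5)·0.28^5·0.72^10 = 3003·0.00172104·0.0374391 = 0.193495
  f_B = C(15,5)·0.48^5·0.52^10 = 3003·0.0254804·0.00144555 = 0.11061
Weight by the priors:
  P(Z=A)·f_A = 0.40 × 0.193495 = 0.0773981
  P(Z=B)·f_B = 0.60 × 0.11061 = 0.0663661
Evidence: 0.0773981 + 0.0663661 = 0.143764
Responsibility of Coin type A: 0.0773981 / 0.143764 ≈ 0.538

0.538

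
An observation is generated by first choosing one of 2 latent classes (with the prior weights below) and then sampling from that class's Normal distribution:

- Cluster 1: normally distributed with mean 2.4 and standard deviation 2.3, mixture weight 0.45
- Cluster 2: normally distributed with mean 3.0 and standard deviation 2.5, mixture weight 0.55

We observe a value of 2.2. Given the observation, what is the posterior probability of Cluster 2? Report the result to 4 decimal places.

By Bayes' theorem, P(k | x) = P(Z=k) f_k(x) / Σ_j P(Z=j) f_j(x).
Component likelihoods at x = 2.2:
  f_1 = 0.172799
  f_2 = 0.151612
Prior × likelihood for each component:
  P(Z=1)·f_1 = 0.45 × 0.172799 = 0.0777594
  P(Z=2)·f_2 = 0.55 × 0.151612 = 0.0833867
Evidence: 0.0777594 + 0.0833867 = 0.161146
P(Cluster 2 | 2.2) ≈ 0.5175

0.5175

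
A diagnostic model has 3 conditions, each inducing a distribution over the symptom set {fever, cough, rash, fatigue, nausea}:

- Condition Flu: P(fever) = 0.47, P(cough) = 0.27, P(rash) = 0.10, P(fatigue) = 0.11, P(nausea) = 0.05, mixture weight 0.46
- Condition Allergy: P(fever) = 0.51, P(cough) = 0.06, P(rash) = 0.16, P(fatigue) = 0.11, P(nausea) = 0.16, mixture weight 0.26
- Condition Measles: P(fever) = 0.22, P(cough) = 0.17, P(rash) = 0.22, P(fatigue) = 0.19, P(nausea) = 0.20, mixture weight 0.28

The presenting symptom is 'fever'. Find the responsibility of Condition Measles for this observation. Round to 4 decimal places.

0.1501

The responsibility of component k is π_k f_k(x) divided by Σ_j π_j f_j(x).
Component likelihoods at x = 'fever':
  L_Flu = 0.47
  L_Allergy = 0.51
  L_Measles = 0.22
Prior × likelihood for each component:
  π_Flu·L_Flu = 0.46 × 0.47 = 0.2162
  π_Allergy·L_Allergy = 0.26 × 0.51 = 0.1326
  π_Measles·L_Measles = 0.28 × 0.22 = 0.0616
Denominator: 0.2162 + 0.1326 + 0.0616 = 0.4104
P(Condition Measles | x) = 0.0616 / 0.4104 ≈ 0.1501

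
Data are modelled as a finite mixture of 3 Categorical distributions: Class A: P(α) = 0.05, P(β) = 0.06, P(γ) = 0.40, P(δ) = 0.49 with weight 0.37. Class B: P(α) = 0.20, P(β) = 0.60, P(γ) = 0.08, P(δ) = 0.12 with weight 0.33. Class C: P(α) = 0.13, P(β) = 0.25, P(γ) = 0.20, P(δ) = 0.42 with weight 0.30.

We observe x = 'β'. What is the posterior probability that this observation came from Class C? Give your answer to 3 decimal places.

By Bayes' theorem, P(k | x) = w_k f_k(x) / Σ_j w_j f_j(x).
Component likelihoods at x = 'β':
  f_A = 0.06
  f_B = 0.6
  f_C = 0.25
Weight by the priors:
  w_A·f_A = 0.37 × 0.06 = 0.0222
  w_B·f_B = 0.33 × 0.6 = 0.198
  w_C·f_C = 0.30 × 0.25 = 0.075
Marginal: 0.0222 + 0.198 + 0.075 = 0.2952
P(Class C | the observation) = 0.075 / 0.2952 ≈ 0.254

0.254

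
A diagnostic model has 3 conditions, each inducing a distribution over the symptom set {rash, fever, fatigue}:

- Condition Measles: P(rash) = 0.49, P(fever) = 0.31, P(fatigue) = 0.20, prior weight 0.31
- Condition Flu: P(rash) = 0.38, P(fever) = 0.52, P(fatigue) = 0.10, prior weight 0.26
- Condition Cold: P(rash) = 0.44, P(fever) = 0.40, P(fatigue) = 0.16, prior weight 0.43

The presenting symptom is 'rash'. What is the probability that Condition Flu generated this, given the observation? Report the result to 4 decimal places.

Posterior ∝ prior × likelihood, so P(k | x) ∝ π_k f_k(x); normalise over all components.
Component likelihoods at x = 'rash':
  L_Measles = P(rash | comp) = 0.49
  L_Flu = P(rash | comp) = 0.38
  L_Cold = P(rash | comp) = 0.44
Weight by the priors:
  π_Measles·L_Measles = 0.31 × 0.49 = 0.1519
  π_Flu·L_Flu = 0.26 × 0.38 = 0.0988
  π_Cold·L_Cold = 0.43 × 0.44 = 0.1892
Sum: 0.1519 + 0.0988 + 0.1892 = 0.4399
So the posterior for Condition Flu is 0.0988 / 0.4399 ≈ 0.2246.

0.2246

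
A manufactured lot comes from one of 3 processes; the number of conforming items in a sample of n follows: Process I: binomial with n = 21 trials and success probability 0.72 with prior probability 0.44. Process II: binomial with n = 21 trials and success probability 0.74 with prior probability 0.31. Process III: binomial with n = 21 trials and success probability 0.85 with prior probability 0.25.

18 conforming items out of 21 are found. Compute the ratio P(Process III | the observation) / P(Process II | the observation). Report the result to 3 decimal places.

1.876

The posterior odds equal the prior odds times the likelihood ratio: (P(Z=i)/P(Z=j))·(f_i(x)/f_j(x)).
Binomial probabilities:
  p_I = 0.0789425
  p_II = 0.103501
  p_III = 0.240805
Posterior odds = (P(Z=III)·p_III) / (P(Z=II)·p_II) = (0.25·0.240805) / (0.31·0.103501) = 0.0602013 / 0.0320852 ≈ 1.876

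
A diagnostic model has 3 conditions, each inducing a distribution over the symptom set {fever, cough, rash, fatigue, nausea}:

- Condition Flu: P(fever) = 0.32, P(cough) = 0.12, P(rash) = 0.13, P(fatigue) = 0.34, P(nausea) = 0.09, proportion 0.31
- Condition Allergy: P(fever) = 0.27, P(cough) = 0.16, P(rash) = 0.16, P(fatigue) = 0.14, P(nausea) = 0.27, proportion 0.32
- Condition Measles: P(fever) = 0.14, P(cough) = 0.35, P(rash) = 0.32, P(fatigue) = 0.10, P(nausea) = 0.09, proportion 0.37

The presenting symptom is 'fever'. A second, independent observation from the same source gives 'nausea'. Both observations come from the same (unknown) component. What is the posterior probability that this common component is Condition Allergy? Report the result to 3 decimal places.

0.632

Posterior ∝ prior × likelihood, so P(k | x) ∝ P(Z=k) f_k(x); normalise over all components.
Since both observations come from the same component, the likelihood for component k is f_k(x₁)·f_k(x₂).
  p_Flu = [P(fever | comp) = 0.32] × [0.09] = 0.0288
  p_Allergy = [P(fever | comp) = 0.27] × [0.27] = 0.0729
  p_Measles = [P(fever | comp) = 0.14] × [0.09] = 0.0126
Weight by the priors:
  P(Z=Flu)·p_Flu = 0.31 × 0.0288 = 0.008928
  P(Z=Allergy)·p_Allergy = 0.32 × 0.0729 = 0.023328
  P(Z=Measles)·p_Measles = 0.37 × 0.0126 = 0.004662
Denominator: 0.008928 + 0.023328 + 0.004662 = 0.036918
So the posterior for Condition Allergy is 0.023328 / 0.036918 ≈ 0.632.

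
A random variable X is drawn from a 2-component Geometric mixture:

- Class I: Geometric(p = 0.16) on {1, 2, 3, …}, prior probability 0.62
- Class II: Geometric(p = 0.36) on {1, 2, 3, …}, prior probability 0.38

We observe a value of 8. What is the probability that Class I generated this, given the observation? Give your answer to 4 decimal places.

0.8295

Apply Bayes' rule: the posterior for each component is proportional to its prior times its likelihood at x.
Component likelihoods at x = 8:
  L_I = 0.0472145
  L_II = 0.015833
Multiply by the mixture weights:
  w_I·L_I = 0.62 × 0.0472145 = 0.029273
  w_II·L_II = 0.38 × 0.015833 = 0.00601653
Normaliser: 0.029273 + 0.00601653 = 0.0352895
P(Class I | 8) ≈ 0.8295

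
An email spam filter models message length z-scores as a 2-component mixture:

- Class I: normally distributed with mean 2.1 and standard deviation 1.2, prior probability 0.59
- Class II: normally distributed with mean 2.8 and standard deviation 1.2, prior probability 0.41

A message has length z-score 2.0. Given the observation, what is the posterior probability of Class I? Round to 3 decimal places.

0.642

The responsibility of component k is w_k f_k(x) divided by Σ_j w_j f_j(x).
Evaluate each component's likelihood at the observed value:
  p_I = (1/(1.2·√(2π)))·exp(−(2.0−2.1)²/(2·1.2²)) = 0.332452·exp(-0.00347) = 0.3313
  p_II = (1/(1.2·√(2π)))·exp(−(2.0−2.8)²/(2·1.2²)) = 0.332452·exp(-0.22222) = 0.266207
Prior × likelihood for each component:
  w_I·p_I = 0.59 × 0.3313 = 0.195467
  w_II·p_II = 0.41 × 0.266207 = 0.109145
Denominator: 0.195467 + 0.109145 = 0.304611
P(Class I | 2.0) = 0.195467 / 0.304611 ≈ 0.642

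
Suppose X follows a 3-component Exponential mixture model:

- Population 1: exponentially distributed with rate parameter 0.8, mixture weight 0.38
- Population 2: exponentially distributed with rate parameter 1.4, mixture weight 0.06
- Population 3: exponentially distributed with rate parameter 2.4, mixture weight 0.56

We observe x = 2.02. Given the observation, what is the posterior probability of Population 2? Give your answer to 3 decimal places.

P(component k | x) = w_k·f_k(x) / marginal(x), where marginal(x) = Σ_j w_j·f_j(x).
Exponential densities:
  p_1 = 0.158954
  p_2 = 0.0827834
  p_3 = 0.0188257
Multiply by the mixture weights:
  w_1·p_1 = 0.38 × 0.158954 = 0.0604023
  w_2·p_2 = 0.06 × 0.0827834 = 0.004967
  w_3·p_3 = 0.56 × 0.0188257 = 0.0105424
Marginal: 0.0604023 + 0.004967 + 0.0105424 = 0.0759117
P(Population 2 | 2.02) ≈ 0.065

0.065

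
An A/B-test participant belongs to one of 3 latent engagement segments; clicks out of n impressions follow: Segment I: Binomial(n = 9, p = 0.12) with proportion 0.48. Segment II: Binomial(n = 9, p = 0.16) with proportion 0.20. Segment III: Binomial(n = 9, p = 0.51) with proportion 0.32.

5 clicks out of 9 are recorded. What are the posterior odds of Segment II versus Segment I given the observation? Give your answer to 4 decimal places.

Since P(k|x) ∝ π_k f_k(x), the posterior odds are π_i f_i(x) / (π_j f_j(x)).
Component likelihoods at x = 5 clicks out of 9:
  L_I = C(9,5)·0.12^5·0.88^4 = 126·2.48832e-05·0.599695 = 0.00188021
  L_II = C(9,5)·0.16^5·0.84^4 = 126·0.000104858·0.497871 = 0.00657791
  L_III = C(9,5)·0.51^5·0.49^4 = 126·0.0345025·0.057648 = 0.250614
Posterior odds = (π_II·L_II) / (π_I·L_I) = (0.20·0.00657791) / (0.48·0.00188021) = 0.00131558 / 0.000902503 ≈ 1.4577

1.4577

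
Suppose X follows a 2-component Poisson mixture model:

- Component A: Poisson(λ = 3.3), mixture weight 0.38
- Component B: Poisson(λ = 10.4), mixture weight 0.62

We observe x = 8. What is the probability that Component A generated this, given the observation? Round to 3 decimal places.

0.071

P(component k | x) = P(Z=k)·f_k(x) / marginal(x), where marginal(x) = Σ_j P(Z=j)·f_j(x).
Poisson probabilities:
  f_A = 0.0128653
  f_B = 0.103296
Weight by the priors:
  P(Z=A)·f_A = 0.38 × 0.0128653 = 0.00488881
  P(Z=B)·f_B = 0.62 × 0.103296 = 0.0640435
Marginal: 0.00488881 + 0.0640435 = 0.0689323
P(Component A | data) = 0.00488881 / 0.0689323 ≈ 0.071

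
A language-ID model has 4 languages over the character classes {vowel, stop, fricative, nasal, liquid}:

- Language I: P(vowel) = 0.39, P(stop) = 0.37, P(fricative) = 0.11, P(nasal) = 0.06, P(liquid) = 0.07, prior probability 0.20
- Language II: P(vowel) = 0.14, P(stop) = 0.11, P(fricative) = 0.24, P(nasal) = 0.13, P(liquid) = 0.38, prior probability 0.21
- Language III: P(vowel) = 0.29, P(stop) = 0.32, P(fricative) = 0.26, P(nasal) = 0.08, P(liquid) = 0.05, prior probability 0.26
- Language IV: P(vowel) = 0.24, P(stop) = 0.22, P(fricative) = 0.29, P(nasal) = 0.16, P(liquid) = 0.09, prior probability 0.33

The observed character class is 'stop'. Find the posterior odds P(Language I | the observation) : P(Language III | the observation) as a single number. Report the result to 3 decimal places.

0.889

The posterior odds equal the prior odds times the likelihood ratio: (π_i/π_j)·(f_i(x)/f_j(x)).
Component likelihoods at x = 'stop':
  f_I = P(stop | comp) = 0.37
  f_II = P(stop | comp) = 0.11
  f_III = P(stop | comp) = 0.32
  f_IV = P(stop | comp) = 0.22
Posterior odds = (π_I·f_I) / (π_III·f_III) = (0.20·0.37) / (0.26·0.32) = 0.074 / 0.0832 ≈ 0.889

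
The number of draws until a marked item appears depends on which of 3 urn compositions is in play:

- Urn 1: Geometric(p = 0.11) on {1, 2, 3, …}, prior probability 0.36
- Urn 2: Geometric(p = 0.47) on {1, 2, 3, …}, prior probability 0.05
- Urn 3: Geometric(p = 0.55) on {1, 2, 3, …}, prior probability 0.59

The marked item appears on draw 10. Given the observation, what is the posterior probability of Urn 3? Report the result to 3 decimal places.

0.017

The responsibility of component k is π_k f_k(x) divided by Σ_j π_j f_j(x).
Evaluate each component's likelihood at the observed value:
  f_1 = 0.0385392
  f_2 = 0.00155089
  f_3 = 0.000416174
Unnormalised posteriors:
  π_1·f_1 = 0.36 × 0.0385392 = 0.0138741
  π_2·f_2 = 0.05 × 0.00155089 = 7.75444e-05
  π_3·f_3 = 0.59 × 0.000416174 = 0.000245543
Sum: 0.0138741 + 7.75444e-05 + 0.000245543 = 0.0141972
P(Urn 3 | x) ≈ 0.017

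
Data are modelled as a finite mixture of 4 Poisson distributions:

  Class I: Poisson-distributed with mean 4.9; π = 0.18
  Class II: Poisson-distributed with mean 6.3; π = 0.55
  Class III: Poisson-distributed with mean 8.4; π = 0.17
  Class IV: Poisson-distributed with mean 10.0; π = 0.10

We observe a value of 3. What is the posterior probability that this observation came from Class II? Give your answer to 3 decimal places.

Posterior ∝ prior × likelihood, so P(k | x) ∝ w_k f_k(x); normalise over all components.
Component likelihoods at x = 3:
  p_I = 0.146014
  p_II = 0.0765271
  p_III = 0.0222133
  p_IV = 0.00756665
Weight by the priors:
  w_I·p_I = 0.18 × 0.146014 = 0.0262825
  w_II·p_II = 0.55 × 0.0765271 = 0.0420899
  w_III·p_III = 0.17 × 0.0222133 = 0.00377626
  w_IV·p_IV = 0.10 × 0.00756665 = 0.000756665
Denominator: 0.0262825 + 0.0420899 + 0.00377626 + 0.000756665 = 0.0729053
P(Class II | x) = 0.0420899 / 0.0729053 ≈ 0.577

0.577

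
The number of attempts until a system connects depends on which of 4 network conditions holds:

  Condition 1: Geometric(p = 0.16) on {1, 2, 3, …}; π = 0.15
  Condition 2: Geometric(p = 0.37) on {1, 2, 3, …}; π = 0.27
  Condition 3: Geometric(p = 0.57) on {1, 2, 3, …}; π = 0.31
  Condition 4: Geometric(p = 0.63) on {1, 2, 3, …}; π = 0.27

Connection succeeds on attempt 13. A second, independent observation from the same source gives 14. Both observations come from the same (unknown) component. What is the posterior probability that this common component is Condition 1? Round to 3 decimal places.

P(component k | x) = w_k·f_k(x) / marginal(x), where marginal(x) = Σ_j w_j·f_j(x).
Since both observations come from the same component, the likelihood for component k is f_k(x₁)·f_k(x₂).
  p_1 = [0.0197456] × [0.0165863] = 0.000327508
  p_2 = [0.0014464] × [0.000911232] = 1.31801e-06
  p_3 = [2.2777e-05] × [9.79411e-06] = 2.2308e-10
  p_4 = [4.14726e-06] × [1.53449e-06] = 6.36391e-12
Multiply by the mixture weights:
  w_1·p_1 = 0.15 × 0.000327508 = 4.91262e-05
  w_2·p_2 = 0.27 × 1.31801e-06 = 3.55861e-07
  w_3·p_3 = 0.31 × 2.2308e-10 = 6.91549e-11
  w_4·p_4 = 0.27 × 6.36391e-12 = 1.71826e-12
Evidence: 4.91262e-05 + 3.55861e-07 + 6.91549e-11 + 1.71826e-12 = 4.94822e-05
So the posterior for Condition 1 is 4.91262e-05 / 4.94822e-05 ≈ 0.993.

0.993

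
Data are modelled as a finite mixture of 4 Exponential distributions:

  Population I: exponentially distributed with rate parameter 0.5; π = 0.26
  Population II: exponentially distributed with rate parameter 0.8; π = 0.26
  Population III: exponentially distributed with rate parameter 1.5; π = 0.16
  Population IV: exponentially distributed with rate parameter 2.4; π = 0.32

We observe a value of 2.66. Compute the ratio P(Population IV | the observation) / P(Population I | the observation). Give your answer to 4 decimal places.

0.0377

Only the two components matter; the odds are (π_i f_i(x)) / (π_j f_j(x)).
Exponential densities:
  p_I = 0.132239
  p_II = 0.0952602
  p_III = 0.0277496
  p_IV = 0.00405205
Posterior odds = (π_IV·p_IV) / (π_I·p_I) = (0.32·0.00405205) / (0.26·0.132239) = 0.00129666 / 0.034382 ≈ 0.0377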